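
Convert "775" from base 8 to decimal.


Input: "775" in base 8
Positional expansion:
  Digit '7' (value 7) x 8^2 = 448
  Digit '7' (value 7) x 8^1 = 56
  Digit '5' (value 5) x 8^0 = 5
Sum = 509

509


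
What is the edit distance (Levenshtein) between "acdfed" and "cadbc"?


Computing edit distance: "acdfed" -> "cadbc"
DP table:
           c    a    d    b    c
      0    1    2    3    4    5
  a   1    1    1    2    3    4
  c   2    1    2    2    3    3
  d   3    2    2    2    3    4
  f   4    3    3    3    3    4
  e   5    4    4    4    4    4
  d   6    5    5    4    5    5
Edit distance = dp[6][5] = 5

5


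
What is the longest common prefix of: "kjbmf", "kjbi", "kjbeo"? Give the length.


Words: kjbmf, kjbi, kjbeo
  Position 0: all 'k' => match
  Position 1: all 'j' => match
  Position 2: all 'b' => match
  Position 3: ('m', 'i', 'e') => mismatch, stop
LCP = "kjb" (length 3)

3


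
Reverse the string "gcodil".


Input: gcodil
Reading characters right to left:
  Position 5: 'l'
  Position 4: 'i'
  Position 3: 'd'
  Position 2: 'o'
  Position 1: 'c'
  Position 0: 'g'
Reversed: lidocg

lidocg


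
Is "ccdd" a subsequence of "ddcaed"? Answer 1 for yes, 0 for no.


Check if "ccdd" is a subsequence of "ddcaed"
Greedy scan:
  Position 0 ('d'): no match needed
  Position 1 ('d'): no match needed
  Position 2 ('c'): matches sub[0] = 'c'
  Position 3 ('a'): no match needed
  Position 4 ('e'): no match needed
  Position 5 ('d'): no match needed
Only matched 1/4 characters => not a subsequence

0


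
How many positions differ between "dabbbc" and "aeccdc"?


Comparing "dabbbc" and "aeccdc" position by position:
  Position 0: 'd' vs 'a' => DIFFER
  Position 1: 'a' vs 'e' => DIFFER
  Position 2: 'b' vs 'c' => DIFFER
  Position 3: 'b' vs 'c' => DIFFER
  Position 4: 'b' vs 'd' => DIFFER
  Position 5: 'c' vs 'c' => same
Positions that differ: 5

5


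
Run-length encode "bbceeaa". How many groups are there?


Input: bbceeaa
Scanning for consecutive runs:
  Group 1: 'b' x 2 (positions 0-1)
  Group 2: 'c' x 1 (positions 2-2)
  Group 3: 'e' x 2 (positions 3-4)
  Group 4: 'a' x 2 (positions 5-6)
Total groups: 4

4


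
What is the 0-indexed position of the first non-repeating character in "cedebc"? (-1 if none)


Input: cedebc
Character frequencies:
  'b': 1
  'c': 2
  'd': 1
  'e': 2
Scanning left to right for freq == 1:
  Position 0 ('c'): freq=2, skip
  Position 1 ('e'): freq=2, skip
  Position 2 ('d'): unique! => answer = 2

2


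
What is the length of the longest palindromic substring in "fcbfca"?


Input: "fcbfca"
Checking substrings for palindromes:
  No multi-char palindromic substrings found
Longest palindromic substring: "f" with length 1

1


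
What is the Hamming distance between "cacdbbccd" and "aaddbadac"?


Comparing "cacdbbccd" and "aaddbadac" position by position:
  Position 0: 'c' vs 'a' => differ
  Position 1: 'a' vs 'a' => same
  Position 2: 'c' vs 'd' => differ
  Position 3: 'd' vs 'd' => same
  Position 4: 'b' vs 'b' => same
  Position 5: 'b' vs 'a' => differ
  Position 6: 'c' vs 'd' => differ
  Position 7: 'c' vs 'a' => differ
  Position 8: 'd' vs 'c' => differ
Total differences (Hamming distance): 6

6


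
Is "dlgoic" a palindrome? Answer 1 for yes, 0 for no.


Input: dlgoic
Reversed: ciogld
  Compare pos 0 ('d') with pos 5 ('c'): MISMATCH
  Compare pos 1 ('l') with pos 4 ('i'): MISMATCH
  Compare pos 2 ('g') with pos 3 ('o'): MISMATCH
Result: not a palindrome

0


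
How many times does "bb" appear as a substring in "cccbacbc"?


Searching for "bb" in "cccbacbc"
Scanning each position:
  Position 0: "cc" => no
  Position 1: "cc" => no
  Position 2: "cb" => no
  Position 3: "ba" => no
  Position 4: "ac" => no
  Position 5: "cb" => no
  Position 6: "bc" => no
Total occurrences: 0

0


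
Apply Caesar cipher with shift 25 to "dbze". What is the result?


Caesar cipher: shift "dbze" by 25
  'd' (pos 3) + 25 = pos 2 = 'c'
  'b' (pos 1) + 25 = pos 0 = 'a'
  'z' (pos 25) + 25 = pos 24 = 'y'
  'e' (pos 4) + 25 = pos 3 = 'd'
Result: cayd

cayd


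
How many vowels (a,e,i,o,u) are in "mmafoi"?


Input: mmafoi
Checking each character:
  'm' at position 0: consonant
  'm' at position 1: consonant
  'a' at position 2: vowel (running total: 1)
  'f' at position 3: consonant
  'o' at position 4: vowel (running total: 2)
  'i' at position 5: vowel (running total: 3)
Total vowels: 3

3


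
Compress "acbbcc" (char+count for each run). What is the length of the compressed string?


Input: acbbcc
Runs:
  'a' x 1 => "a1"
  'c' x 1 => "c1"
  'b' x 2 => "b2"
  'c' x 2 => "c2"
Compressed: "a1c1b2c2"
Compressed length: 8

8


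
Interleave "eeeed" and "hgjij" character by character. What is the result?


Interleaving "eeeed" and "hgjij":
  Position 0: 'e' from first, 'h' from second => "eh"
  Position 1: 'e' from first, 'g' from second => "eg"
  Position 2: 'e' from first, 'j' from second => "ej"
  Position 3: 'e' from first, 'i' from second => "ei"
  Position 4: 'd' from first, 'j' from second => "dj"
Result: ehegejeidj

ehegejeidj


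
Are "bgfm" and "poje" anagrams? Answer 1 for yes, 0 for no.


Strings: "bgfm", "poje"
Sorted first:  bfgm
Sorted second: ejop
Differ at position 0: 'b' vs 'e' => not anagrams

0


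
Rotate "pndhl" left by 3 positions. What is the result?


Input: "pndhl", rotate left by 3
First 3 characters: "pnd"
Remaining characters: "hl"
Concatenate remaining + first: "hl" + "pnd" = "hlpnd"

hlpnd


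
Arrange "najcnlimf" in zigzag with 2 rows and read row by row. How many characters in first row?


Zigzag "najcnlimf" into 2 rows:
Placing characters:
  'n' => row 0
  'a' => row 1
  'j' => row 0
  'c' => row 1
  'n' => row 0
  'l' => row 1
  'i' => row 0
  'm' => row 1
  'f' => row 0
Rows:
  Row 0: "njnif"
  Row 1: "aclm"
First row length: 5

5


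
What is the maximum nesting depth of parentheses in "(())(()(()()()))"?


Input: "(())(()(()()()))"
Tracking depth:
  Position 0 '(': depth becomes 1
  Position 1 '(': depth becomes 2
  Position 2 ')': depth becomes 1
  Position 3 ')': depth becomes 0
  Position 4 '(': depth becomes 1
  Position 5 '(': depth becomes 2
  Position 6 ')': depth becomes 1
  Position 7 '(': depth becomes 2
  Position 8 '(': depth becomes 3
  Position 9 ')': depth becomes 2
  Position 10 '(': depth becomes 3
  Position 11 ')': depth becomes 2
  Position 12 '(': depth becomes 3
  Position 13 ')': depth becomes 2
  Position 14 ')': depth becomes 1
  Position 15 ')': depth becomes 0
Maximum depth reached: 3

3


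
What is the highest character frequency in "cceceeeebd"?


Input: cceceeeebd
Character counts:
  'b': 1
  'c': 3
  'd': 1
  'e': 5
Maximum frequency: 5

5


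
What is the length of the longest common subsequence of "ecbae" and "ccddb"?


LCS of "ecbae" and "ccddb"
DP table:
           c    c    d    d    b
      0    0    0    0    0    0
  e   0    0    0    0    0    0
  c   0    1    1    1    1    1
  b   0    1    1    1    1    2
  a   0    1    1    1    1    2
  e   0    1    1    1    1    2
LCS length = dp[5][5] = 2

2


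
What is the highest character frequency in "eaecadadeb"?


Input: eaecadadeb
Character counts:
  'a': 3
  'b': 1
  'c': 1
  'd': 2
  'e': 3
Maximum frequency: 3

3


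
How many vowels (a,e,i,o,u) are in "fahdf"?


Input: fahdf
Checking each character:
  'f' at position 0: consonant
  'a' at position 1: vowel (running total: 1)
  'h' at position 2: consonant
  'd' at position 3: consonant
  'f' at position 4: consonant
Total vowels: 1

1


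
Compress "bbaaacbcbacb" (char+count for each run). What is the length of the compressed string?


Input: bbaaacbcbacb
Runs:
  'b' x 2 => "b2"
  'a' x 3 => "a3"
  'c' x 1 => "c1"
  'b' x 1 => "b1"
  'c' x 1 => "c1"
  'b' x 1 => "b1"
  'a' x 1 => "a1"
  'c' x 1 => "c1"
  'b' x 1 => "b1"
Compressed: "b2a3c1b1c1b1a1c1b1"
Compressed length: 18

18


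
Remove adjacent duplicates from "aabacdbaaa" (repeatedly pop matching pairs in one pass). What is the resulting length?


Input: aabacdbaaa
Stack-based adjacent duplicate removal:
  Read 'a': push. Stack: a
  Read 'a': matches stack top 'a' => pop. Stack: (empty)
  Read 'b': push. Stack: b
  Read 'a': push. Stack: ba
  Read 'c': push. Stack: bac
  Read 'd': push. Stack: bacd
  Read 'b': push. Stack: bacdb
  Read 'a': push. Stack: bacdba
  Read 'a': matches stack top 'a' => pop. Stack: bacdb
  Read 'a': push. Stack: bacdba
Final stack: "bacdba" (length 6)

6


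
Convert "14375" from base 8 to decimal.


Input: "14375" in base 8
Positional expansion:
  Digit '1' (value 1) x 8^4 = 4096
  Digit '4' (value 4) x 8^3 = 2048
  Digit '3' (value 3) x 8^2 = 192
  Digit '7' (value 7) x 8^1 = 56
  Digit '5' (value 5) x 8^0 = 5
Sum = 6397

6397


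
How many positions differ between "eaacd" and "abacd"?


Comparing "eaacd" and "abacd" position by position:
  Position 0: 'e' vs 'a' => DIFFER
  Position 1: 'a' vs 'b' => DIFFER
  Position 2: 'a' vs 'a' => same
  Position 3: 'c' vs 'c' => same
  Position 4: 'd' vs 'd' => same
Positions that differ: 2

2


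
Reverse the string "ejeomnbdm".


Input: ejeomnbdm
Reading characters right to left:
  Position 8: 'm'
  Position 7: 'd'
  Position 6: 'b'
  Position 5: 'n'
  Position 4: 'm'
  Position 3: 'o'
  Position 2: 'e'
  Position 1: 'j'
  Position 0: 'e'
Reversed: mdbnmoeje

mdbnmoeje


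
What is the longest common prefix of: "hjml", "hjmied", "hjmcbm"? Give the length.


Words: hjml, hjmied, hjmcbm
  Position 0: all 'h' => match
  Position 1: all 'j' => match
  Position 2: all 'm' => match
  Position 3: ('l', 'i', 'c') => mismatch, stop
LCP = "hjm" (length 3)

3


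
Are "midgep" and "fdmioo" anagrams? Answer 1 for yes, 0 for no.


Strings: "midgep", "fdmioo"
Sorted first:  degimp
Sorted second: dfimoo
Differ at position 1: 'e' vs 'f' => not anagrams

0


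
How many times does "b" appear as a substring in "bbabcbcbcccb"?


Searching for "b" in "bbabcbcbcccb"
Scanning each position:
  Position 0: "b" => MATCH
  Position 1: "b" => MATCH
  Position 2: "a" => no
  Position 3: "b" => MATCH
  Position 4: "c" => no
  Position 5: "b" => MATCH
  Position 6: "c" => no
  Position 7: "b" => MATCH
  Position 8: "c" => no
  Position 9: "c" => no
  Position 10: "c" => no
  Position 11: "b" => MATCH
Total occurrences: 6

6


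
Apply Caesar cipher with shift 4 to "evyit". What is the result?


Caesar cipher: shift "evyit" by 4
  'e' (pos 4) + 4 = pos 8 = 'i'
  'v' (pos 21) + 4 = pos 25 = 'z'
  'y' (pos 24) + 4 = pos 2 = 'c'
  'i' (pos 8) + 4 = pos 12 = 'm'
  't' (pos 19) + 4 = pos 23 = 'x'
Result: izcmx

izcmx


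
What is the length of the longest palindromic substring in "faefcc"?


Input: "faefcc"
Checking substrings for palindromes:
  [4:6] "cc" (len 2) => palindrome
Longest palindromic substring: "cc" with length 2

2


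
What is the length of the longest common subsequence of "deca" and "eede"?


LCS of "deca" and "eede"
DP table:
           e    e    d    e
      0    0    0    0    0
  d   0    0    0    1    1
  e   0    1    1    1    2
  c   0    1    1    1    2
  a   0    1    1    1    2
LCS length = dp[4][4] = 2

2


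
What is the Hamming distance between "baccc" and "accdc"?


Comparing "baccc" and "accdc" position by position:
  Position 0: 'b' vs 'a' => differ
  Position 1: 'a' vs 'c' => differ
  Position 2: 'c' vs 'c' => same
  Position 3: 'c' vs 'd' => differ
  Position 4: 'c' vs 'c' => same
Total differences (Hamming distance): 3

3


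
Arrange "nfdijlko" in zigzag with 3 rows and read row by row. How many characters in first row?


Zigzag "nfdijlko" into 3 rows:
Placing characters:
  'n' => row 0
  'f' => row 1
  'd' => row 2
  'i' => row 1
  'j' => row 0
  'l' => row 1
  'k' => row 2
  'o' => row 1
Rows:
  Row 0: "nj"
  Row 1: "filo"
  Row 2: "dk"
First row length: 2

2


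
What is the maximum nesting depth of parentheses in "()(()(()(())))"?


Input: "()(()(()(())))"
Tracking depth:
  Position 0 '(': depth becomes 1
  Position 1 ')': depth becomes 0
  Position 2 '(': depth becomes 1
  Position 3 '(': depth becomes 2
  Position 4 ')': depth becomes 1
  Position 5 '(': depth becomes 2
  Position 6 '(': depth becomes 3
  Position 7 ')': depth becomes 2
  Position 8 '(': depth becomes 3
  Position 9 '(': depth becomes 4
  Position 10 ')': depth becomes 3
  Position 11 ')': depth becomes 2
  Position 12 ')': depth becomes 1
  Position 13 ')': depth becomes 0
Maximum depth reached: 4

4


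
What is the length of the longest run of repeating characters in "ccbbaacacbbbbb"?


Input: "ccbbaacacbbbbb"
Scanning for longest run:
  Position 1 ('c'): continues run of 'c', length=2
  Position 2 ('b'): new char, reset run to 1
  Position 3 ('b'): continues run of 'b', length=2
  Position 4 ('a'): new char, reset run to 1
  Position 5 ('a'): continues run of 'a', length=2
  Position 6 ('c'): new char, reset run to 1
  Position 7 ('a'): new char, reset run to 1
  Position 8 ('c'): new char, reset run to 1
  Position 9 ('b'): new char, reset run to 1
  Position 10 ('b'): continues run of 'b', length=2
  Position 11 ('b'): continues run of 'b', length=3
  Position 12 ('b'): continues run of 'b', length=4
  Position 13 ('b'): continues run of 'b', length=5
Longest run: 'b' with length 5

5


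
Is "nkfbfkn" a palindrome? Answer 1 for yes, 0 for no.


Input: nkfbfkn
Reversed: nkfbfkn
  Compare pos 0 ('n') with pos 6 ('n'): match
  Compare pos 1 ('k') with pos 5 ('k'): match
  Compare pos 2 ('f') with pos 4 ('f'): match
Result: palindrome

1


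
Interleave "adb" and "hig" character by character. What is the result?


Interleaving "adb" and "hig":
  Position 0: 'a' from first, 'h' from second => "ah"
  Position 1: 'd' from first, 'i' from second => "di"
  Position 2: 'b' from first, 'g' from second => "bg"
Result: ahdibg

ahdibg


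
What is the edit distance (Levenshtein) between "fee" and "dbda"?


Computing edit distance: "fee" -> "dbda"
DP table:
           d    b    d    a
      0    1    2    3    4
  f   1    1    2    3    4
  e   2    2    2    3    4
  e   3    3    3    3    4
Edit distance = dp[3][4] = 4

4


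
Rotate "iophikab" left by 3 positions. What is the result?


Input: "iophikab", rotate left by 3
First 3 characters: "iop"
Remaining characters: "hikab"
Concatenate remaining + first: "hikab" + "iop" = "hikabiop"

hikabiop


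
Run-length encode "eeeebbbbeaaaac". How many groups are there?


Input: eeeebbbbeaaaac
Scanning for consecutive runs:
  Group 1: 'e' x 4 (positions 0-3)
  Group 2: 'b' x 4 (positions 4-7)
  Group 3: 'e' x 1 (positions 8-8)
  Group 4: 'a' x 4 (positions 9-12)
  Group 5: 'c' x 1 (positions 13-13)
Total groups: 5

5


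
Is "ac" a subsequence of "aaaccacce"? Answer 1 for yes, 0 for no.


Check if "ac" is a subsequence of "aaaccacce"
Greedy scan:
  Position 0 ('a'): matches sub[0] = 'a'
  Position 1 ('a'): no match needed
  Position 2 ('a'): no match needed
  Position 3 ('c'): matches sub[1] = 'c'
  Position 4 ('c'): no match needed
  Position 5 ('a'): no match needed
  Position 6 ('c'): no match needed
  Position 7 ('c'): no match needed
  Position 8 ('e'): no match needed
All 2 characters matched => is a subsequence

1


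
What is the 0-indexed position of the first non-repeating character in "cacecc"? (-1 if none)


Input: cacecc
Character frequencies:
  'a': 1
  'c': 4
  'e': 1
Scanning left to right for freq == 1:
  Position 0 ('c'): freq=4, skip
  Position 1 ('a'): unique! => answer = 1

1


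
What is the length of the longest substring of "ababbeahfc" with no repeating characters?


Input: "ababbeahfc"
Sliding window (track last position of each char):
  Position 0 ('a'): window [0,0] length 1 -- new best
  Position 1 ('b'): window [0,1] length 2 -- new best
  Position 2 ('a'): repeat (last at 0), move window start to 1
  Position 2 ('a'): window [1,2] length 2
  Position 3 ('b'): repeat (last at 1), move window start to 2
  Position 3 ('b'): window [2,3] length 2
  Position 4 ('b'): repeat (last at 3), move window start to 4
  Position 4 ('b'): window [4,4] length 1
  Position 5 ('e'): window [4,5] length 2
  Position 6 ('a'): window [4,6] length 3 -- new best
  Position 7 ('h'): window [4,7] length 4 -- new best
  Position 8 ('f'): window [4,8] length 5 -- new best
  Position 9 ('c'): window [4,9] length 6 -- new best
Longest substring with no repeats: "beahfc" with length 6

6


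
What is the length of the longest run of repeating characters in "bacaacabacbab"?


Input: "bacaacabacbab"
Scanning for longest run:
  Position 1 ('a'): new char, reset run to 1
  Position 2 ('c'): new char, reset run to 1
  Position 3 ('a'): new char, reset run to 1
  Position 4 ('a'): continues run of 'a', length=2
  Position 5 ('c'): new char, reset run to 1
  Position 6 ('a'): new char, reset run to 1
  Position 7 ('b'): new char, reset run to 1
  Position 8 ('a'): new char, reset run to 1
  Position 9 ('c'): new char, reset run to 1
  Position 10 ('b'): new char, reset run to 1
  Position 11 ('a'): new char, reset run to 1
  Position 12 ('b'): new char, reset run to 1
Longest run: 'a' with length 2

2


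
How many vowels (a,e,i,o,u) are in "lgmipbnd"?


Input: lgmipbnd
Checking each character:
  'l' at position 0: consonant
  'g' at position 1: consonant
  'm' at position 2: consonant
  'i' at position 3: vowel (running total: 1)
  'p' at position 4: consonant
  'b' at position 5: consonant
  'n' at position 6: consonant
  'd' at position 7: consonant
Total vowels: 1

1


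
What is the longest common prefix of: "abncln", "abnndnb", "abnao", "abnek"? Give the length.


Words: abncln, abnndnb, abnao, abnek
  Position 0: all 'a' => match
  Position 1: all 'b' => match
  Position 2: all 'n' => match
  Position 3: ('c', 'n', 'a', 'e') => mismatch, stop
LCP = "abn" (length 3)

3


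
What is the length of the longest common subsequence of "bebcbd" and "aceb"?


LCS of "bebcbd" and "aceb"
DP table:
           a    c    e    b
      0    0    0    0    0
  b   0    0    0    0    1
  e   0    0    0    1    1
  b   0    0    0    1    2
  c   0    0    1    1    2
  b   0    0    1    1    2
  d   0    0    1    1    2
LCS length = dp[6][4] = 2

2


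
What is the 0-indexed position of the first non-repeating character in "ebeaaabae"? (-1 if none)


Input: ebeaaabae
Character frequencies:
  'a': 4
  'b': 2
  'e': 3
Scanning left to right for freq == 1:
  Position 0 ('e'): freq=3, skip
  Position 1 ('b'): freq=2, skip
  Position 2 ('e'): freq=3, skip
  Position 3 ('a'): freq=4, skip
  Position 4 ('a'): freq=4, skip
  Position 5 ('a'): freq=4, skip
  Position 6 ('b'): freq=2, skip
  Position 7 ('a'): freq=4, skip
  Position 8 ('e'): freq=3, skip
  No unique character found => answer = -1

-1


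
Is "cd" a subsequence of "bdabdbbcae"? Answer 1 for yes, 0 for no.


Check if "cd" is a subsequence of "bdabdbbcae"
Greedy scan:
  Position 0 ('b'): no match needed
  Position 1 ('d'): no match needed
  Position 2 ('a'): no match needed
  Position 3 ('b'): no match needed
  Position 4 ('d'): no match needed
  Position 5 ('b'): no match needed
  Position 6 ('b'): no match needed
  Position 7 ('c'): matches sub[0] = 'c'
  Position 8 ('a'): no match needed
  Position 9 ('e'): no match needed
Only matched 1/2 characters => not a subsequence

0


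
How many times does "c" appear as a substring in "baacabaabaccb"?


Searching for "c" in "baacabaabaccb"
Scanning each position:
  Position 0: "b" => no
  Position 1: "a" => no
  Position 2: "a" => no
  Position 3: "c" => MATCH
  Position 4: "a" => no
  Position 5: "b" => no
  Position 6: "a" => no
  Position 7: "a" => no
  Position 8: "b" => no
  Position 9: "a" => no
  Position 10: "c" => MATCH
  Position 11: "c" => MATCH
  Position 12: "b" => no
Total occurrences: 3

3


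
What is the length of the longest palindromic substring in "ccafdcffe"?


Input: "ccafdcffe"
Checking substrings for palindromes:
  [0:2] "cc" (len 2) => palindrome
  [6:8] "ff" (len 2) => palindrome
Longest palindromic substring: "cc" with length 2

2


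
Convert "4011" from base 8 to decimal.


Input: "4011" in base 8
Positional expansion:
  Digit '4' (value 4) x 8^3 = 2048
  Digit '0' (value 0) x 8^2 = 0
  Digit '1' (value 1) x 8^1 = 8
  Digit '1' (value 1) x 8^0 = 1
Sum = 2057

2057


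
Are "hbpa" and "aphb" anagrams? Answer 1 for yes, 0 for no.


Strings: "hbpa", "aphb"
Sorted first:  abhp
Sorted second: abhp
Sorted forms match => anagrams

1


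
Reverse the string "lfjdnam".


Input: lfjdnam
Reading characters right to left:
  Position 6: 'm'
  Position 5: 'a'
  Position 4: 'n'
  Position 3: 'd'
  Position 2: 'j'
  Position 1: 'f'
  Position 0: 'l'
Reversed: mandjfl

mandjfl


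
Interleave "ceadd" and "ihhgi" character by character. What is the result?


Interleaving "ceadd" and "ihhgi":
  Position 0: 'c' from first, 'i' from second => "ci"
  Position 1: 'e' from first, 'h' from second => "eh"
  Position 2: 'a' from first, 'h' from second => "ah"
  Position 3: 'd' from first, 'g' from second => "dg"
  Position 4: 'd' from first, 'i' from second => "di"
Result: ciehahdgdi

ciehahdgdi


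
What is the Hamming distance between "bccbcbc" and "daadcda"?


Comparing "bccbcbc" and "daadcda" position by position:
  Position 0: 'b' vs 'd' => differ
  Position 1: 'c' vs 'a' => differ
  Position 2: 'c' vs 'a' => differ
  Position 3: 'b' vs 'd' => differ
  Position 4: 'c' vs 'c' => same
  Position 5: 'b' vs 'd' => differ
  Position 6: 'c' vs 'a' => differ
Total differences (Hamming distance): 6

6


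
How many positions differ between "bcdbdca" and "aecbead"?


Comparing "bcdbdca" and "aecbead" position by position:
  Position 0: 'b' vs 'a' => DIFFER
  Position 1: 'c' vs 'e' => DIFFER
  Position 2: 'd' vs 'c' => DIFFER
  Position 3: 'b' vs 'b' => same
  Position 4: 'd' vs 'e' => DIFFER
  Position 5: 'c' vs 'a' => DIFFER
  Position 6: 'a' vs 'd' => DIFFER
Positions that differ: 6

6


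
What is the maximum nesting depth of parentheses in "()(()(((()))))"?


Input: "()(()(((()))))"
Tracking depth:
  Position 0 '(': depth becomes 1
  Position 1 ')': depth becomes 0
  Position 2 '(': depth becomes 1
  Position 3 '(': depth becomes 2
  Position 4 ')': depth becomes 1
  Position 5 '(': depth becomes 2
  Position 6 '(': depth becomes 3
  Position 7 '(': depth becomes 4
  Position 8 '(': depth becomes 5
  Position 9 ')': depth becomes 4
  Position 10 ')': depth becomes 3
  Position 11 ')': depth becomes 2
  Position 12 ')': depth becomes 1
  Position 13 ')': depth becomes 0
Maximum depth reached: 5

5


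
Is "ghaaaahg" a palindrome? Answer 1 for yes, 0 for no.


Input: ghaaaahg
Reversed: ghaaaahg
  Compare pos 0 ('g') with pos 7 ('g'): match
  Compare pos 1 ('h') with pos 6 ('h'): match
  Compare pos 2 ('a') with pos 5 ('a'): match
  Compare pos 3 ('a') with pos 4 ('a'): match
Result: palindrome

1


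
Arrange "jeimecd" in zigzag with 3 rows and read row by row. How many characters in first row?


Zigzag "jeimecd" into 3 rows:
Placing characters:
  'j' => row 0
  'e' => row 1
  'i' => row 2
  'm' => row 1
  'e' => row 0
  'c' => row 1
  'd' => row 2
Rows:
  Row 0: "je"
  Row 1: "emc"
  Row 2: "id"
First row length: 2

2


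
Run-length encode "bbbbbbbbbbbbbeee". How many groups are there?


Input: bbbbbbbbbbbbbeee
Scanning for consecutive runs:
  Group 1: 'b' x 13 (positions 0-12)
  Group 2: 'e' x 3 (positions 13-15)
Total groups: 2

2


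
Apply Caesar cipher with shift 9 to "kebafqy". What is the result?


Caesar cipher: shift "kebafqy" by 9
  'k' (pos 10) + 9 = pos 19 = 't'
  'e' (pos 4) + 9 = pos 13 = 'n'
  'b' (pos 1) + 9 = pos 10 = 'k'
  'a' (pos 0) + 9 = pos 9 = 'j'
  'f' (pos 5) + 9 = pos 14 = 'o'
  'q' (pos 16) + 9 = pos 25 = 'z'
  'y' (pos 24) + 9 = pos 7 = 'h'
Result: tnkjozh

tnkjozh


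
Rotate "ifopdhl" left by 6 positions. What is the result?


Input: "ifopdhl", rotate left by 6
First 6 characters: "ifopdh"
Remaining characters: "l"
Concatenate remaining + first: "l" + "ifopdh" = "lifopdh"

lifopdh


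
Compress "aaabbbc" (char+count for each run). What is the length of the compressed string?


Input: aaabbbc
Runs:
  'a' x 3 => "a3"
  'b' x 3 => "b3"
  'c' x 1 => "c1"
Compressed: "a3b3c1"
Compressed length: 6

6


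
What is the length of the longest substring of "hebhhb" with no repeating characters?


Input: "hebhhb"
Sliding window (track last position of each char):
  Position 0 ('h'): window [0,0] length 1 -- new best
  Position 1 ('e'): window [0,1] length 2 -- new best
  Position 2 ('b'): window [0,2] length 3 -- new best
  Position 3 ('h'): repeat (last at 0), move window start to 1
  Position 3 ('h'): window [1,3] length 3
  Position 4 ('h'): repeat (last at 3), move window start to 4
  Position 4 ('h'): window [4,4] length 1
  Position 5 ('b'): window [4,5] length 2
Longest substring with no repeats: "heb" with length 3

3


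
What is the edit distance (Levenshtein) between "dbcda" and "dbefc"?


Computing edit distance: "dbcda" -> "dbefc"
DP table:
           d    b    e    f    c
      0    1    2    3    4    5
  d   1    0    1    2    3    4
  b   2    1    0    1    2    3
  c   3    2    1    1    2    2
  d   4    3    2    2    2    3
  a   5    4    3    3    3    3
Edit distance = dp[5][5] = 3

3


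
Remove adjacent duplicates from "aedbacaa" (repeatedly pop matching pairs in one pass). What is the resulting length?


Input: aedbacaa
Stack-based adjacent duplicate removal:
  Read 'a': push. Stack: a
  Read 'e': push. Stack: ae
  Read 'd': push. Stack: aed
  Read 'b': push. Stack: aedb
  Read 'a': push. Stack: aedba
  Read 'c': push. Stack: aedbac
  Read 'a': push. Stack: aedbaca
  Read 'a': matches stack top 'a' => pop. Stack: aedbac
Final stack: "aedbac" (length 6)

6


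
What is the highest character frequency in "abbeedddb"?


Input: abbeedddb
Character counts:
  'a': 1
  'b': 3
  'd': 3
  'e': 2
Maximum frequency: 3

3


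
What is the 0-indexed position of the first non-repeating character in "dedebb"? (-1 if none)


Input: dedebb
Character frequencies:
  'b': 2
  'd': 2
  'e': 2
Scanning left to right for freq == 1:
  Position 0 ('d'): freq=2, skip
  Position 1 ('e'): freq=2, skip
  Position 2 ('d'): freq=2, skip
  Position 3 ('e'): freq=2, skip
  Position 4 ('b'): freq=2, skip
  Position 5 ('b'): freq=2, skip
  No unique character found => answer = -1

-1


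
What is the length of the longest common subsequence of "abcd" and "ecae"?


LCS of "abcd" and "ecae"
DP table:
           e    c    a    e
      0    0    0    0    0
  a   0    0    0    1    1
  b   0    0    0    1    1
  c   0    0    1    1    1
  d   0    0    1    1    1
LCS length = dp[4][4] = 1

1


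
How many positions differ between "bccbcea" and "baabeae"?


Comparing "bccbcea" and "baabeae" position by position:
  Position 0: 'b' vs 'b' => same
  Position 1: 'c' vs 'a' => DIFFER
  Position 2: 'c' vs 'a' => DIFFER
  Position 3: 'b' vs 'b' => same
  Position 4: 'c' vs 'e' => DIFFER
  Position 5: 'e' vs 'a' => DIFFER
  Position 6: 'a' vs 'e' => DIFFER
Positions that differ: 5

5


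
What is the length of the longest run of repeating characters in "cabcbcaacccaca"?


Input: "cabcbcaacccaca"
Scanning for longest run:
  Position 1 ('a'): new char, reset run to 1
  Position 2 ('b'): new char, reset run to 1
  Position 3 ('c'): new char, reset run to 1
  Position 4 ('b'): new char, reset run to 1
  Position 5 ('c'): new char, reset run to 1
  Position 6 ('a'): new char, reset run to 1
  Position 7 ('a'): continues run of 'a', length=2
  Position 8 ('c'): new char, reset run to 1
  Position 9 ('c'): continues run of 'c', length=2
  Position 10 ('c'): continues run of 'c', length=3
  Position 11 ('a'): new char, reset run to 1
  Position 12 ('c'): new char, reset run to 1
  Position 13 ('a'): new char, reset run to 1
Longest run: 'c' with length 3

3


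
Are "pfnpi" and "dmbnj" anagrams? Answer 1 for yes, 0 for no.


Strings: "pfnpi", "dmbnj"
Sorted first:  finpp
Sorted second: bdjmn
Differ at position 0: 'f' vs 'b' => not anagrams

0


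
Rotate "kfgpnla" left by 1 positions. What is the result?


Input: "kfgpnla", rotate left by 1
First 1 characters: "k"
Remaining characters: "fgpnla"
Concatenate remaining + first: "fgpnla" + "k" = "fgpnlak"

fgpnlak


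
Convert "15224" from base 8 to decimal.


Input: "15224" in base 8
Positional expansion:
  Digit '1' (value 1) x 8^4 = 4096
  Digit '5' (value 5) x 8^3 = 2560
  Digit '2' (value 2) x 8^2 = 128
  Digit '2' (value 2) x 8^1 = 16
  Digit '4' (value 4) x 8^0 = 4
Sum = 6804

6804


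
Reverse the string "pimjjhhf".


Input: pimjjhhf
Reading characters right to left:
  Position 7: 'f'
  Position 6: 'h'
  Position 5: 'h'
  Position 4: 'j'
  Position 3: 'j'
  Position 2: 'm'
  Position 1: 'i'
  Position 0: 'p'
Reversed: fhhjjmip

fhhjjmip


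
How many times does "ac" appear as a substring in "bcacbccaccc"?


Searching for "ac" in "bcacbccaccc"
Scanning each position:
  Position 0: "bc" => no
  Position 1: "ca" => no
  Position 2: "ac" => MATCH
  Position 3: "cb" => no
  Position 4: "bc" => no
  Position 5: "cc" => no
  Position 6: "ca" => no
  Position 7: "ac" => MATCH
  Position 8: "cc" => no
  Position 9: "cc" => no
Total occurrences: 2

2


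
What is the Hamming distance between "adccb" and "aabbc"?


Comparing "adccb" and "aabbc" position by position:
  Position 0: 'a' vs 'a' => same
  Position 1: 'd' vs 'a' => differ
  Position 2: 'c' vs 'b' => differ
  Position 3: 'c' vs 'b' => differ
  Position 4: 'b' vs 'c' => differ
Total differences (Hamming distance): 4

4


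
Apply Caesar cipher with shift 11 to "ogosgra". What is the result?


Caesar cipher: shift "ogosgra" by 11
  'o' (pos 14) + 11 = pos 25 = 'z'
  'g' (pos 6) + 11 = pos 17 = 'r'
  'o' (pos 14) + 11 = pos 25 = 'z'
  's' (pos 18) + 11 = pos 3 = 'd'
  'g' (pos 6) + 11 = pos 17 = 'r'
  'r' (pos 17) + 11 = pos 2 = 'c'
  'a' (pos 0) + 11 = pos 11 = 'l'
Result: zrzdrcl

zrzdrcl


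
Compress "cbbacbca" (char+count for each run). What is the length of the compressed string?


Input: cbbacbca
Runs:
  'c' x 1 => "c1"
  'b' x 2 => "b2"
  'a' x 1 => "a1"
  'c' x 1 => "c1"
  'b' x 1 => "b1"
  'c' x 1 => "c1"
  'a' x 1 => "a1"
Compressed: "c1b2a1c1b1c1a1"
Compressed length: 14

14


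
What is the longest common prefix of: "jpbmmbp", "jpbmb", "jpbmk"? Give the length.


Words: jpbmmbp, jpbmb, jpbmk
  Position 0: all 'j' => match
  Position 1: all 'p' => match
  Position 2: all 'b' => match
  Position 3: all 'm' => match
  Position 4: ('m', 'b', 'k') => mismatch, stop
LCP = "jpbm" (length 4)

4


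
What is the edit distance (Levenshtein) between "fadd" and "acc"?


Computing edit distance: "fadd" -> "acc"
DP table:
           a    c    c
      0    1    2    3
  f   1    1    2    3
  a   2    1    2    3
  d   3    2    2    3
  d   4    3    3    3
Edit distance = dp[4][3] = 3

3


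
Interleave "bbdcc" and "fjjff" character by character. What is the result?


Interleaving "bbdcc" and "fjjff":
  Position 0: 'b' from first, 'f' from second => "bf"
  Position 1: 'b' from first, 'j' from second => "bj"
  Position 2: 'd' from first, 'j' from second => "dj"
  Position 3: 'c' from first, 'f' from second => "cf"
  Position 4: 'c' from first, 'f' from second => "cf"
Result: bfbjdjcfcf

bfbjdjcfcf


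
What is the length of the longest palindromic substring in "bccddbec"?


Input: "bccddbec"
Checking substrings for palindromes:
  [1:3] "cc" (len 2) => palindrome
  [3:5] "dd" (len 2) => palindrome
Longest palindromic substring: "cc" with length 2

2


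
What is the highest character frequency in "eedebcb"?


Input: eedebcb
Character counts:
  'b': 2
  'c': 1
  'd': 1
  'e': 3
Maximum frequency: 3

3


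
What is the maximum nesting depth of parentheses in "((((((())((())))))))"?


Input: "((((((())((())))))))"
Tracking depth:
  Position 0 '(': depth becomes 1
  Position 1 '(': depth becomes 2
  Position 2 '(': depth becomes 3
  Position 3 '(': depth becomes 4
  Position 4 '(': depth becomes 5
  Position 5 '(': depth becomes 6
  Position 6 '(': depth becomes 7
  Position 7 ')': depth becomes 6
  Position 8 ')': depth becomes 5
  Position 9 '(': depth becomes 6
  Position 10 '(': depth becomes 7
  Position 11 '(': depth becomes 8
  Position 12 ')': depth becomes 7
  Position 13 ')': depth becomes 6
  Position 14 ')': depth becomes 5
  Position 15 ')': depth becomes 4
  Position 16 ')': depth becomes 3
  Position 17 ')': depth becomes 2
  Position 18 ')': depth becomes 1
  Position 19 ')': depth becomes 0
Maximum depth reached: 8

8


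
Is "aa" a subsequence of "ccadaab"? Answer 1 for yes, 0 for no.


Check if "aa" is a subsequence of "ccadaab"
Greedy scan:
  Position 0 ('c'): no match needed
  Position 1 ('c'): no match needed
  Position 2 ('a'): matches sub[0] = 'a'
  Position 3 ('d'): no match needed
  Position 4 ('a'): matches sub[1] = 'a'
  Position 5 ('a'): no match needed
  Position 6 ('b'): no match needed
All 2 characters matched => is a subsequence

1


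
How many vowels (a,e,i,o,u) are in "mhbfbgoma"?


Input: mhbfbgoma
Checking each character:
  'm' at position 0: consonant
  'h' at position 1: consonant
  'b' at position 2: consonant
  'f' at position 3: consonant
  'b' at position 4: consonant
  'g' at position 5: consonant
  'o' at position 6: vowel (running total: 1)
  'm' at position 7: consonant
  'a' at position 8: vowel (running total: 2)
Total vowels: 2

2


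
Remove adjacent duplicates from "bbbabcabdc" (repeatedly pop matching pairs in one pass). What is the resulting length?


Input: bbbabcabdc
Stack-based adjacent duplicate removal:
  Read 'b': push. Stack: b
  Read 'b': matches stack top 'b' => pop. Stack: (empty)
  Read 'b': push. Stack: b
  Read 'a': push. Stack: ba
  Read 'b': push. Stack: bab
  Read 'c': push. Stack: babc
  Read 'a': push. Stack: babca
  Read 'b': push. Stack: babcab
  Read 'd': push. Stack: babcabd
  Read 'c': push. Stack: babcabdc
Final stack: "babcabdc" (length 8)

8


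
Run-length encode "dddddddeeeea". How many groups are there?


Input: dddddddeeeea
Scanning for consecutive runs:
  Group 1: 'd' x 7 (positions 0-6)
  Group 2: 'e' x 4 (positions 7-10)
  Group 3: 'a' x 1 (positions 11-11)
Total groups: 3

3


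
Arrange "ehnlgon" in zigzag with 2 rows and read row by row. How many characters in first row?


Zigzag "ehnlgon" into 2 rows:
Placing characters:
  'e' => row 0
  'h' => row 1
  'n' => row 0
  'l' => row 1
  'g' => row 0
  'o' => row 1
  'n' => row 0
Rows:
  Row 0: "engn"
  Row 1: "hlo"
First row length: 4

4


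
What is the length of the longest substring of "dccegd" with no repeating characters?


Input: "dccegd"
Sliding window (track last position of each char):
  Position 0 ('d'): window [0,0] length 1 -- new best
  Position 1 ('c'): window [0,1] length 2 -- new best
  Position 2 ('c'): repeat (last at 1), move window start to 2
  Position 2 ('c'): window [2,2] length 1
  Position 3 ('e'): window [2,3] length 2
  Position 4 ('g'): window [2,4] length 3 -- new best
  Position 5 ('d'): window [2,5] length 4 -- new best
Longest substring with no repeats: "cegd" with length 4

4


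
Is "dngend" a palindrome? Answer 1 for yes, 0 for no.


Input: dngend
Reversed: dnegnd
  Compare pos 0 ('d') with pos 5 ('d'): match
  Compare pos 1 ('n') with pos 4 ('n'): match
  Compare pos 2 ('g') with pos 3 ('e'): MISMATCH
Result: not a palindrome

0


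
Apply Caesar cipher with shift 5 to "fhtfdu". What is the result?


Caesar cipher: shift "fhtfdu" by 5
  'f' (pos 5) + 5 = pos 10 = 'k'
  'h' (pos 7) + 5 = pos 12 = 'm'
  't' (pos 19) + 5 = pos 24 = 'y'
  'f' (pos 5) + 5 = pos 10 = 'k'
  'd' (pos 3) + 5 = pos 8 = 'i'
  'u' (pos 20) + 5 = pos 25 = 'z'
Result: kmykiz

kmykiz


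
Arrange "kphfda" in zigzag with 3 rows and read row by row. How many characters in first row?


Zigzag "kphfda" into 3 rows:
Placing characters:
  'k' => row 0
  'p' => row 1
  'h' => row 2
  'f' => row 1
  'd' => row 0
  'a' => row 1
Rows:
  Row 0: "kd"
  Row 1: "pfa"
  Row 2: "h"
First row length: 2

2


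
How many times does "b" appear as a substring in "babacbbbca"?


Searching for "b" in "babacbbbca"
Scanning each position:
  Position 0: "b" => MATCH
  Position 1: "a" => no
  Position 2: "b" => MATCH
  Position 3: "a" => no
  Position 4: "c" => no
  Position 5: "b" => MATCH
  Position 6: "b" => MATCH
  Position 7: "b" => MATCH
  Position 8: "c" => no
  Position 9: "a" => no
Total occurrences: 5

5


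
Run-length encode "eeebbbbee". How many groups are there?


Input: eeebbbbee
Scanning for consecutive runs:
  Group 1: 'e' x 3 (positions 0-2)
  Group 2: 'b' x 4 (positions 3-6)
  Group 3: 'e' x 2 (positions 7-8)
Total groups: 3

3


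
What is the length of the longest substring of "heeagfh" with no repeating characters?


Input: "heeagfh"
Sliding window (track last position of each char):
  Position 0 ('h'): window [0,0] length 1 -- new best
  Position 1 ('e'): window [0,1] length 2 -- new best
  Position 2 ('e'): repeat (last at 1), move window start to 2
  Position 2 ('e'): window [2,2] length 1
  Position 3 ('a'): window [2,3] length 2
  Position 4 ('g'): window [2,4] length 3 -- new best
  Position 5 ('f'): window [2,5] length 4 -- new best
  Position 6 ('h'): window [2,6] length 5 -- new best
Longest substring with no repeats: "eagfh" with length 5

5


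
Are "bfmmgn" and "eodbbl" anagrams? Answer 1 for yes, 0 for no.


Strings: "bfmmgn", "eodbbl"
Sorted first:  bfgmmn
Sorted second: bbdelo
Differ at position 1: 'f' vs 'b' => not anagrams

0


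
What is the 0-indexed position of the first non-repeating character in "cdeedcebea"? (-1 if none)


Input: cdeedcebea
Character frequencies:
  'a': 1
  'b': 1
  'c': 2
  'd': 2
  'e': 4
Scanning left to right for freq == 1:
  Position 0 ('c'): freq=2, skip
  Position 1 ('d'): freq=2, skip
  Position 2 ('e'): freq=4, skip
  Position 3 ('e'): freq=4, skip
  Position 4 ('d'): freq=2, skip
  Position 5 ('c'): freq=2, skip
  Position 6 ('e'): freq=4, skip
  Position 7 ('b'): unique! => answer = 7

7


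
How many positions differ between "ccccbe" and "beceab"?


Comparing "ccccbe" and "beceab" position by position:
  Position 0: 'c' vs 'b' => DIFFER
  Position 1: 'c' vs 'e' => DIFFER
  Position 2: 'c' vs 'c' => same
  Position 3: 'c' vs 'e' => DIFFER
  Position 4: 'b' vs 'a' => DIFFER
  Position 5: 'e' vs 'b' => DIFFER
Positions that differ: 5

5


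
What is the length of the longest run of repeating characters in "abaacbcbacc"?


Input: "abaacbcbacc"
Scanning for longest run:
  Position 1 ('b'): new char, reset run to 1
  Position 2 ('a'): new char, reset run to 1
  Position 3 ('a'): continues run of 'a', length=2
  Position 4 ('c'): new char, reset run to 1
  Position 5 ('b'): new char, reset run to 1
  Position 6 ('c'): new char, reset run to 1
  Position 7 ('b'): new char, reset run to 1
  Position 8 ('a'): new char, reset run to 1
  Position 9 ('c'): new char, reset run to 1
  Position 10 ('c'): continues run of 'c', length=2
Longest run: 'a' with length 2

2


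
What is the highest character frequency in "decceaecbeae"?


Input: decceaecbeae
Character counts:
  'a': 2
  'b': 1
  'c': 3
  'd': 1
  'e': 5
Maximum frequency: 5

5


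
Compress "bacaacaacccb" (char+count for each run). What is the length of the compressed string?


Input: bacaacaacccb
Runs:
  'b' x 1 => "b1"
  'a' x 1 => "a1"
  'c' x 1 => "c1"
  'a' x 2 => "a2"
  'c' x 1 => "c1"
  'a' x 2 => "a2"
  'c' x 3 => "c3"
  'b' x 1 => "b1"
Compressed: "b1a1c1a2c1a2c3b1"
Compressed length: 16

16


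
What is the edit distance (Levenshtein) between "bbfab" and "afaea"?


Computing edit distance: "bbfab" -> "afaea"
DP table:
           a    f    a    e    a
      0    1    2    3    4    5
  b   1    1    2    3    4    5
  b   2    2    2    3    4    5
  f   3    3    2    3    4    5
  a   4    3    3    2    3    4
  b   5    4    4    3    3    4
Edit distance = dp[5][5] = 4

4
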